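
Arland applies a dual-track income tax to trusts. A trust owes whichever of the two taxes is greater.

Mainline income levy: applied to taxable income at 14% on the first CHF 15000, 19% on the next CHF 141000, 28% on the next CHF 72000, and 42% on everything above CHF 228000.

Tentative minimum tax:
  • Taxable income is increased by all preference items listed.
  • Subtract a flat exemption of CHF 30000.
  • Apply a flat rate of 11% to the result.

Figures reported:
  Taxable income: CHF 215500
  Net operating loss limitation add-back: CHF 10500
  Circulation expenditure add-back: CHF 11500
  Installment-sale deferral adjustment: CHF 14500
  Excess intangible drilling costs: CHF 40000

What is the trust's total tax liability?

Tentative minimum tax:
  Adjusted income: CHF 215500 + CHF 10500 + CHF 11500 + CHF 14500 + CHF 40000 = CHF 292000
  Less exemption CHF 30000 → base CHF 262000
  CHF 262000 × 11% = CHF 28820

Mainline income levy:
  CHF 15000 × 14% = CHF 2100
  CHF 141000 × 19% = CHF 26790
  CHF 59500 × 28% = CHF 16660
  → CHF 45550

CHF 45550 > CHF 28820, so the mainline income levy governs.

CHF 45550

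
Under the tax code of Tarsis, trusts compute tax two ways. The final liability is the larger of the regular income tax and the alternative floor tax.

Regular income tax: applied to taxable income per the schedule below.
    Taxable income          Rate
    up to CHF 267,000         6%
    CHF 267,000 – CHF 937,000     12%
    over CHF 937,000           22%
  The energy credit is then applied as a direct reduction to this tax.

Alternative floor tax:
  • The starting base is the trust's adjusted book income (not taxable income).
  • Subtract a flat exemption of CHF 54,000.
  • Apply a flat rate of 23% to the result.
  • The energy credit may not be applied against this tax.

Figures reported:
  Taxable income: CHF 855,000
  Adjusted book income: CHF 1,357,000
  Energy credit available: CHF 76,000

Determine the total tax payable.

Alternative floor tax:
  Base (adjusted book income): CHF 1,357,000
  Less exemption CHF 54,000 → base CHF 1,303,000
  CHF 1,303,000 × 23% = CHF 299,690

Regular income tax:
  CHF 267,000 × 6% = CHF 16,020
  CHF 588,000 × 12% = CHF 70,560
  → CHF 86,580
  Less energy credit CHF 76,000 → CHF 10,580

CHF 299,690 > CHF 10,580, so the alternative floor tax is the binding amount.

CHF 299,690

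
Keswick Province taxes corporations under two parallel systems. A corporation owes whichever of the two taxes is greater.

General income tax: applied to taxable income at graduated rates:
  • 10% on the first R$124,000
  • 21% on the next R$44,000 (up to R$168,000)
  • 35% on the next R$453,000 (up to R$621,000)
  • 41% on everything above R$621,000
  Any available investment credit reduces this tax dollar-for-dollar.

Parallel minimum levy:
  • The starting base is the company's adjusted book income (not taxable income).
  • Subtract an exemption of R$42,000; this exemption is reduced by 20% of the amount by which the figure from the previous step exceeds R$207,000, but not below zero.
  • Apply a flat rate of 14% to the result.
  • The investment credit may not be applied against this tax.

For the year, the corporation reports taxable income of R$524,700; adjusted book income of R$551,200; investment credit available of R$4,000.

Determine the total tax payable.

Parallel minimum levy:
  Base (adjusted book income): R$551,200
  Exemption: 20% × (R$551,200 − R$207,000) = R$68,840 ≥ R$42,000, so the exemption is fully phased out
  Base: R$551,200 − R$0 = R$551,200
  R$551,200 × 14% = R$77,168

General income tax:
  R$124,000 × 10% = R$12,400
  R$44,000 × 21% = R$9,240
  R$356,700 × 35% = R$124,845
  → R$146,485
  Less investment credit R$4,000 → R$142,485

R$142,485 > R$77,168, so the general income tax governs.

R$142,485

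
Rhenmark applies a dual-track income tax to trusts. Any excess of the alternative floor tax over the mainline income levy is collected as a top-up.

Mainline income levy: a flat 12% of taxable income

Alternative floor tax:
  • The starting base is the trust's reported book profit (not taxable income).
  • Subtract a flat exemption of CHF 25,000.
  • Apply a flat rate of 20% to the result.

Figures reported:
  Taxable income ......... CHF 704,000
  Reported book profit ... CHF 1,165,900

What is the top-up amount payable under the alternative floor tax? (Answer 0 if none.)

CHF 143,700

Alternative floor tax:
  Base (reported book profit): CHF 1,165,900
  Less exemption CHF 25,000 → base CHF 1,140,900
  CHF 1,140,900 × 20% = CHF 228,180

Mainline income levy:
  CHF 704,000 × 12% = CHF 84,480

Excess of alternative floor tax over mainline income levy: CHF 228,180 − CHF 84,480 = CHF 143,700.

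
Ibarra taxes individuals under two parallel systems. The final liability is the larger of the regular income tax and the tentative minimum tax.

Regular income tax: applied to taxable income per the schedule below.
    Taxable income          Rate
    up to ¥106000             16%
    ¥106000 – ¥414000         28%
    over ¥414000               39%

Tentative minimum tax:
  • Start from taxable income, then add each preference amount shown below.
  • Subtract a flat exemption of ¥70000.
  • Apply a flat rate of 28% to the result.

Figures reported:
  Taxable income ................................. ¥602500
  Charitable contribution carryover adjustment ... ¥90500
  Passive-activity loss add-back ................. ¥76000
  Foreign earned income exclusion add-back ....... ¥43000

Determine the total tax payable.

Regular income tax:
  ¥106000 × 16% = ¥16960
  ¥308000 × 28% = ¥86240
  ¥188500 × 39% = ¥73515
  → ¥176715

Tentative minimum tax:
  Adjusted income: ¥602500 + ¥90500 + ¥76000 + ¥43000 = ¥812000
  Less exemption ¥70000 → base ¥742000
  ¥742000 × 28% = ¥207760

¥207760 > ¥176715, so the tentative minimum tax is the binding amount.

¥207760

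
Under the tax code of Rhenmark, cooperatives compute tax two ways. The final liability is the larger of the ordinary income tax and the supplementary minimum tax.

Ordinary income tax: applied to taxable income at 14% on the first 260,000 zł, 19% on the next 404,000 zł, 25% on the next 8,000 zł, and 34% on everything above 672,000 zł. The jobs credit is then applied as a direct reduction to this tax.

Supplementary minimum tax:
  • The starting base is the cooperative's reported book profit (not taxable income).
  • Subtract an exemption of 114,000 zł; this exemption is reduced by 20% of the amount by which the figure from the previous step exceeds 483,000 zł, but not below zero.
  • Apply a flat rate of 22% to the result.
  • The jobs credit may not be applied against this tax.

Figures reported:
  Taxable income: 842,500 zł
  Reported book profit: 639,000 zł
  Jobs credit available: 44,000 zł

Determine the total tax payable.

Ordinary income tax:
  260,000 zł × 14% = 36,400 zł
  404,000 zł × 19% = 76,760 zł
  8,000 zł × 25% = 2,000 zł
  170,500 zł × 34% = 57,970 zł
  → 173,130 zł
  Less jobs credit 44,000 zł → 129,130 zł

Supplementary minimum tax:
  Base (reported book profit): 639,000 zł
  Exemption: 114,000 zł − 20% × (639,000 zł − 483,000 zł) = 114,000 zł − 31,200 zł = 82,800 zł
  Base: 639,000 zł − 82,800 zł = 556,200 zł
  556,200 zł × 22% = 122,364 zł

129,130 zł > 122,364 zł, so the ordinary income tax governs.

129,130 zł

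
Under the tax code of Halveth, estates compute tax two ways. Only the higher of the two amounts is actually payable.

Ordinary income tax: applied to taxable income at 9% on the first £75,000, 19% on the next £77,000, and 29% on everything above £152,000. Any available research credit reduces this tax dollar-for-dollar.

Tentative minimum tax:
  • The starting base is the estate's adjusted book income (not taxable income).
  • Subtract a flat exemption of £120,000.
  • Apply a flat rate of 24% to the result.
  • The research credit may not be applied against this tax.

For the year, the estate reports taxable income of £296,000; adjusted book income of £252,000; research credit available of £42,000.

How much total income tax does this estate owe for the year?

Tentative minimum tax:
  Base (adjusted book income): £252,000
  Less exemption £120,000 → base £132,000
  £132,000 × 24% = £31,680

Ordinary income tax:
  £75,000 × 9% = £6,750
  £77,000 × 19% = £14,630
  £144,000 × 29% = £41,760
  → £63,140
  Less research credit £42,000 → £21,140

£31,680 > £21,140, so the tentative minimum tax is the binding amount.

£31,680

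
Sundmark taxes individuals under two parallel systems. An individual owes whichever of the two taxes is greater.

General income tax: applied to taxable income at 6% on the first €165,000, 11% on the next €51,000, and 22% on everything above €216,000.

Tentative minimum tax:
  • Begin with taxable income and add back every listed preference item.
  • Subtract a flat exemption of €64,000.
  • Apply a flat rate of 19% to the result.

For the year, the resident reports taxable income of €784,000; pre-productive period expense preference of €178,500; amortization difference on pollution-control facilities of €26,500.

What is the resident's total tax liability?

Tentative minimum tax:
  Adjusted income: €784,000 + €178,500 + €26,500 = €989,000
  Less exemption €64,000 → base €925,000
  €925,000 × 19% = €175,750

General income tax:
  €165,000 × 6% = €9,900
  €51,000 × 11% = €5,610
  €568,000 × 22% = €124,960
  → €140,470

€175,750 > €140,470, so the tentative minimum tax is the binding amount.

€175,750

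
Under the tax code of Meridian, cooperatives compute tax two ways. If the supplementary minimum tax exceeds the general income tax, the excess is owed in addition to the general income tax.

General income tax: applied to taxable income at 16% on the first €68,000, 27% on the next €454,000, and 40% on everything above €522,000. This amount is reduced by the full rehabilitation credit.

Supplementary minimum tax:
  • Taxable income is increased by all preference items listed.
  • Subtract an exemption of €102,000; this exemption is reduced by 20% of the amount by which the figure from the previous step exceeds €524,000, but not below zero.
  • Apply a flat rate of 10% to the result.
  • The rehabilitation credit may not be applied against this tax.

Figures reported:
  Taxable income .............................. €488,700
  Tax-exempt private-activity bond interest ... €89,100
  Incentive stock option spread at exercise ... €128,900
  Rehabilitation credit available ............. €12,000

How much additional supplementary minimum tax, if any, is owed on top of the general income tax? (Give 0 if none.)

€0

Supplementary minimum tax:
  Adjusted income: €488,700 + €89,100 + €128,900 = €706,700
  Exemption: €102,000 − 20% × (€706,700 − €524,000) = €102,000 − €36,540 = €65,460
  Base: €706,700 − €65,460 = €641,240
  €641,240 × 10% = €64,124

General income tax:
  €68,000 × 16% = €10,880
  €420,700 × 27% = €113,589
  → €124,469
  Less rehabilitation credit €12,000 → €112,469

€64,124 ≤ €112,469, so no add-on is due.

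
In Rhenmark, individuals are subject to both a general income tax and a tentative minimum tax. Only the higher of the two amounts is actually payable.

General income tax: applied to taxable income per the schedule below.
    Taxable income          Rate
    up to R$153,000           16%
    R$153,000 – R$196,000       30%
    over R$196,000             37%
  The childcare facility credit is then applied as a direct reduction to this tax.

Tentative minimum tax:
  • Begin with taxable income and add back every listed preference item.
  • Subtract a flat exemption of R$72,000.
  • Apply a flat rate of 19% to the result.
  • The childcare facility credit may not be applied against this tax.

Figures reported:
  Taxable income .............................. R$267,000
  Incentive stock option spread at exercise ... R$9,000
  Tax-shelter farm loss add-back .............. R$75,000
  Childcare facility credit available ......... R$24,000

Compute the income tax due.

R$53,010

Tentative minimum tax:
  Adjusted income: R$267,000 + R$9,000 + R$75,000 = R$351,000
  Less exemption R$72,000 → base R$279,000
  R$279,000 × 19% = R$53,010

General income tax:
  R$153,000 × 16% = R$24,480
  R$43,000 × 30% = R$12,900
  R$71,000 × 37% = R$26,270
  → R$63,650
  Less childcare facility credit R$24,000 → R$39,650

R$53,010 > R$39,650, so the tentative minimum tax is the binding amount.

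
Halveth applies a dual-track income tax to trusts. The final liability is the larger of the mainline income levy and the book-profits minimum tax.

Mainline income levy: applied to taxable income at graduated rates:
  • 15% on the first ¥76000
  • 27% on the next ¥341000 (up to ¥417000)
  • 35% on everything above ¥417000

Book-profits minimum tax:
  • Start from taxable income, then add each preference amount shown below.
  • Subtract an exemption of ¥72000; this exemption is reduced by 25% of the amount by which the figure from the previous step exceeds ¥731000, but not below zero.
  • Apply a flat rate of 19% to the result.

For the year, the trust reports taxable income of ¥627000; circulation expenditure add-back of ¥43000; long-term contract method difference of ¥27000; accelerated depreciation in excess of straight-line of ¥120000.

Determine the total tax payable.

¥176970

Book-profits minimum tax:
  Adjusted income: ¥627000 + ¥43000 + ¥27000 + ¥120000 = ¥817000
  Exemption: ¥72000 − 25% × (¥817000 − ¥731000) = ¥72000 − ¥21500 = ¥50500
  Base: ¥817000 − ¥50500 = ¥766500
  ¥766500 × 19% = ¥145635

Mainline income levy:
  ¥76000 × 15% = ¥11400
  ¥341000 × 27% = ¥92070
  ¥210000 × 35% = ¥73500
  → ¥176970

¥176970 > ¥145635, so the mainline income levy governs.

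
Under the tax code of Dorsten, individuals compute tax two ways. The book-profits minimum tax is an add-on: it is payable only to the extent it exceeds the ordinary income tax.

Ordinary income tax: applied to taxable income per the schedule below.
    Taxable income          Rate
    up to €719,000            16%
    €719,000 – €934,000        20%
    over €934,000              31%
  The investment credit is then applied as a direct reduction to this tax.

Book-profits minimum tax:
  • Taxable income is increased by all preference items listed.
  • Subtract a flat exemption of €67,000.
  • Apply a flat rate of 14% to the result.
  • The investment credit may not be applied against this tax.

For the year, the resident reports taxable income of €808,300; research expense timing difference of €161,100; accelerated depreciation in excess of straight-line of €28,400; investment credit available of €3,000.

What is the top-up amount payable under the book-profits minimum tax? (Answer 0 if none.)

Ordinary income tax:
  €719,000 × 16% = €115,040
  €89,300 × 20% = €17,860
  → €132,900
  Less investment credit €3,000 → €129,900

Book-profits minimum tax:
  Adjusted income: €808,300 + €161,100 + €28,400 = €997,800
  Less exemption €67,000 → base €930,800
  €930,800 × 14% = €130,312

Excess of book-profits minimum tax over ordinary income tax: €130,312 − €129,900 = €412.

€412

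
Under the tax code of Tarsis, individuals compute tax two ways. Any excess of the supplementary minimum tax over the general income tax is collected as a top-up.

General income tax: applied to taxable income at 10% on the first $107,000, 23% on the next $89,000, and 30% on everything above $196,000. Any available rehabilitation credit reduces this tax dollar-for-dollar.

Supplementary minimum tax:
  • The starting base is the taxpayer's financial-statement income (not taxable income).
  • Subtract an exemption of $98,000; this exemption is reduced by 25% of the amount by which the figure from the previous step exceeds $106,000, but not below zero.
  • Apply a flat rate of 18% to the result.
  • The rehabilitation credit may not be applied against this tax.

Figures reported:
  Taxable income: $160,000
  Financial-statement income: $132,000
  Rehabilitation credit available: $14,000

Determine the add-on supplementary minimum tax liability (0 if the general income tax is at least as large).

Supplementary minimum tax:
  Base (financial-statement income): $132,000
  Exemption: $98,000 − 25% × ($132,000 − $106,000) = $98,000 − $6,500 = $91,500
  Base: $132,000 − $91,500 = $40,500
  $40,500 × 18% = $7,290

General income tax:
  $107,000 × 10% = $10,700
  $53,000 × 23% = $12,190
  → $22,890
  Less rehabilitation credit $14,000 → $8,890

$7,290 ≤ $8,890, so no add-on is due.

$0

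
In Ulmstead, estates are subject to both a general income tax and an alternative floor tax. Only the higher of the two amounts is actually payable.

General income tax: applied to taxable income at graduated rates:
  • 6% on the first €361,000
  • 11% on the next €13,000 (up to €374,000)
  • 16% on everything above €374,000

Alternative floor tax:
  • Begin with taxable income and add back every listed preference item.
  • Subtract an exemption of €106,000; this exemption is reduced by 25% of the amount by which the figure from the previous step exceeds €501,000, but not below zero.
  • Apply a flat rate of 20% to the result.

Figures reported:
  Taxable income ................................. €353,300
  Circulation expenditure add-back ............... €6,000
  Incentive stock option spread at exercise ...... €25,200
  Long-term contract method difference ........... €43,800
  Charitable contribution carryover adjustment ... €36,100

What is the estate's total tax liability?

€71,680

Alternative floor tax:
  Adjusted income: €353,300 + €6,000 + €25,200 + €43,800 + €36,100 = €464,400
  Exemption: €464,400 ≤ €501,000, so full €106,000 applies
  Base: €464,400 − €106,000 = €358,400
  €358,400 × 20% = €71,680

General income tax:
  €353,300 × 6% = €21,198

€71,680 > €21,198, so the alternative floor tax is the binding amount.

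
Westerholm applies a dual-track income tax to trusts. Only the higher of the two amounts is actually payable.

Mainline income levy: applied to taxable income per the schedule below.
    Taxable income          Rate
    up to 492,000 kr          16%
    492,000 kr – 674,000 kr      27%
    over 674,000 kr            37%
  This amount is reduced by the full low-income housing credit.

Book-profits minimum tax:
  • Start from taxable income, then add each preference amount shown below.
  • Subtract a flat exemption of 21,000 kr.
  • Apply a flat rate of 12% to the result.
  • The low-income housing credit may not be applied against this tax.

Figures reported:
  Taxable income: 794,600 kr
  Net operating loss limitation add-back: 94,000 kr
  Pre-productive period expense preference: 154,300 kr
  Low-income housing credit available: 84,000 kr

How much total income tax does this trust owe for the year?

Mainline income levy:
  492,000 kr × 16% = 78,720 kr
  182,000 kr × 27% = 49,140 kr
  120,600 kr × 37% = 44,622 kr
  → 172,482 kr
  Less low-income housing credit 84,000 kr → 88,482 kr

Book-profits minimum tax:
  Adjusted income: 794,600 kr + 94,000 kr + 154,300 kr = 1,042,900 kr
  Less exemption 21,000 kr → base 1,021,900 kr
  1,021,900 kr × 12% = 122,628 kr

122,628 kr > 88,482 kr, so the book-profits minimum tax is the binding amount.

122,628 kr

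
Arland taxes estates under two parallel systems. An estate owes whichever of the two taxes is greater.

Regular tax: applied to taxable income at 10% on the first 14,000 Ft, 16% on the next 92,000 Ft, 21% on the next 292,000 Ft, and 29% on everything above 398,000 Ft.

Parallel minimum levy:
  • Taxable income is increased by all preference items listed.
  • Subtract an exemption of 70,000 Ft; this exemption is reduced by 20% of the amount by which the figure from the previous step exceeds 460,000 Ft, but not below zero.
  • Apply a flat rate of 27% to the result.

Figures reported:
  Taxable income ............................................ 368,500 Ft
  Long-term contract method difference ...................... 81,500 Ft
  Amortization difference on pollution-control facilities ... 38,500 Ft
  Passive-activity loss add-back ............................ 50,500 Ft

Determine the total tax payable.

130,896 Ft

Regular tax:
  14,000 Ft × 10% = 1,400 Ft
  92,000 Ft × 16% = 14,720 Ft
  262,500 Ft × 21% = 55,125 Ft
  → 71,245 Ft

Parallel minimum levy:
  Adjusted income: 368,500 Ft + 81,500 Ft + 38,500 Ft + 50,500 Ft = 539,000 Ft
  Exemption: 70,000 Ft − 20% × (539,000 Ft − 460,000 Ft) = 70,000 Ft − 15,800 Ft = 54,200 Ft
  Base: 539,000 Ft − 54,200 Ft = 484,800 Ft
  484,800 Ft × 27% = 130,896 Ft

130,896 Ft > 71,245 Ft, so the parallel minimum levy is the binding amount.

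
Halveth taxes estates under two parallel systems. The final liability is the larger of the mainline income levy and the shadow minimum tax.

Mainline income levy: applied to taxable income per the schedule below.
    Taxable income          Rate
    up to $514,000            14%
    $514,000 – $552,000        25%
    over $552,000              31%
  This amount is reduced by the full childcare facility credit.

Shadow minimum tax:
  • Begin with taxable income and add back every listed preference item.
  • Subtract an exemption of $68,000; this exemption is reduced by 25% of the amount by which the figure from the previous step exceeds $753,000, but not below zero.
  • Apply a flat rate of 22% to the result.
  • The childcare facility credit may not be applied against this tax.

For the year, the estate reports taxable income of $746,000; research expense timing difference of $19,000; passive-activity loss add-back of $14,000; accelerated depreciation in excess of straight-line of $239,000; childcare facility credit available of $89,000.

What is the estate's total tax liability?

$223,575

Shadow minimum tax:
  Adjusted income: $746,000 + $19,000 + $14,000 + $239,000 = $1,018,000
  Exemption: $68,000 − 25% × ($1,018,000 − $753,000) = $68,000 − $66,250 = $1,750
  Base: $1,018,000 − $1,750 = $1,016,250
  $1,016,250 × 22% = $223,575

Mainline income levy:
  $514,000 × 14% = $71,960
  $38,000 × 25% = $9,500
  $194,000 × 31% = $60,140
  → $141,600
  Less childcare facility credit $89,000 → $52,600

$223,575 > $52,600, so the shadow minimum tax is the binding amount.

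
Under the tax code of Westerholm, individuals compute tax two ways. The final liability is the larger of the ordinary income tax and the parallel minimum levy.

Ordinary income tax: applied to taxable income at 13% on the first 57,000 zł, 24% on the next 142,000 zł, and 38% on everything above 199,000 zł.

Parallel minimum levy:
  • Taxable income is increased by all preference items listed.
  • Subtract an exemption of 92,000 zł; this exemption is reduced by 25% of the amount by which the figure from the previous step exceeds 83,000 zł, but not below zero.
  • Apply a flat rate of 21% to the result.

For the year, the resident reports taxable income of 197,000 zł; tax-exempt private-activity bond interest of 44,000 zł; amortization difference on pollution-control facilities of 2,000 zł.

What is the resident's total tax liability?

41,010 zł

Parallel minimum levy:
  Adjusted income: 197,000 zł + 44,000 zł + 2,000 zł = 243,000 zł
  Exemption: 92,000 zł − 25% × (243,000 zł − 83,000 zł) = 92,000 zł − 40,000 zł = 52,000 zł
  Base: 243,000 zł − 52,000 zł = 191,000 zł
  191,000 zł × 21% = 40,110 zł

Ordinary income tax:
  57,000 zł × 13% = 7,410 zł
  140,000 zł × 24% = 33,600 zł
  → 41,010 zł

41,010 zł > 40,110 zł, so the ordinary income tax governs.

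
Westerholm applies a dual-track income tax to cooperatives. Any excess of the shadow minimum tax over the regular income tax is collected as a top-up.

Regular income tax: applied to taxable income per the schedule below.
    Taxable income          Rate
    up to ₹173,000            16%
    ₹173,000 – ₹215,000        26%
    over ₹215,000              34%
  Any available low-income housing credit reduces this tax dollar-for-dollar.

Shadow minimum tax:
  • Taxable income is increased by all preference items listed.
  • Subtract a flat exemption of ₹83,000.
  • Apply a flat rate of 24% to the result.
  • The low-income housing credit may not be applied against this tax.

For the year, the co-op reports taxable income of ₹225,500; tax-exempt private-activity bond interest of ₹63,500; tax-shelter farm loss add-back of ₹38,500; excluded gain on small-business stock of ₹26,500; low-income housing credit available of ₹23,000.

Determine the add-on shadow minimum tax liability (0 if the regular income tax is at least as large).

₹45,870

Shadow minimum tax:
  Adjusted income: ₹225,500 + ₹63,500 + ₹38,500 + ₹26,500 = ₹354,000
  Less exemption ₹83,000 → base ₹271,000
  ₹271,000 × 24% = ₹65,040

Regular income tax:
  ₹173,000 × 16% = ₹27,680
  ₹42,000 × 26% = ₹10,920
  ₹10,500 × 34% = ₹3,570
  → ₹42,170
  Less low-income housing credit ₹23,000 → ₹19,170

Excess of shadow minimum tax over regular income tax: ₹65,040 − ₹19,170 = ₹45,870.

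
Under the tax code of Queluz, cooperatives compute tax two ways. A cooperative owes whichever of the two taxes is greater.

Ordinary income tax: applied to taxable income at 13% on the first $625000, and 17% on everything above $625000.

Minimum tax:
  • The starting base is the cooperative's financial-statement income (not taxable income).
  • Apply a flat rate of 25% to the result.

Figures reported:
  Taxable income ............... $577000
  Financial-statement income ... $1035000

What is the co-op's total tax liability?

Minimum tax:
  Base (financial-statement income): $1035000
  $1035000 × 25% = $258750

Ordinary income tax:
  $577000 × 13% = $75010

$258750 > $75010, so the minimum tax is the binding amount.

$258750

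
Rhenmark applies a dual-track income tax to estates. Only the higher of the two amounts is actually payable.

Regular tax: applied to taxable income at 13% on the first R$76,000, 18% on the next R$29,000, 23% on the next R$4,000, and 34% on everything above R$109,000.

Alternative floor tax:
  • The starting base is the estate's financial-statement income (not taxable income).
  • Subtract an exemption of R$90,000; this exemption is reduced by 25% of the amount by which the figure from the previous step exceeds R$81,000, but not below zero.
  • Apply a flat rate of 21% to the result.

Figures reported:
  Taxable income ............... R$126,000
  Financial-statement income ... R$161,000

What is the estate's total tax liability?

Regular tax:
  R$76,000 × 13% = R$9,880
  R$29,000 × 18% = R$5,220
  R$4,000 × 23% = R$920
  R$17,000 × 34% = R$5,780
  → R$21,800

Alternative floor tax:
  Base (financial-statement income): R$161,000
  Exemption: R$90,000 − 25% × (R$161,000 − R$81,000) = R$90,000 − R$20,000 = R$70,000
  Base: R$161,000 − R$70,000 = R$91,000
  R$91,000 × 21% = R$19,110

R$21,800 > R$19,110, so the regular tax governs.

R$21,800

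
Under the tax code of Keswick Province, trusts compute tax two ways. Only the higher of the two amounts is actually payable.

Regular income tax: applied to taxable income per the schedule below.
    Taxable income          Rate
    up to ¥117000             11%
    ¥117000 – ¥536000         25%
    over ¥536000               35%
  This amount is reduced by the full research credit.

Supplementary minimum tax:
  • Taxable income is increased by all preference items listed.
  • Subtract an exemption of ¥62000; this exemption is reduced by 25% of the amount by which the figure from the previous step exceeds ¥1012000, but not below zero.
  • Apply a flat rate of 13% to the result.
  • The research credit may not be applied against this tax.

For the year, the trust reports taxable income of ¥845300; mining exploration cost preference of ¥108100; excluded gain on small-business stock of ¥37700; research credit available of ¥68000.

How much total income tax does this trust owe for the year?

Regular income tax:
  ¥117000 × 11% = ¥12870
  ¥419000 × 25% = ¥104750
  ¥309300 × 35% = ¥108255
  → ¥225875
  Less research credit ¥68000 → ¥157875

Supplementary minimum tax:
  Adjusted income: ¥845300 + ¥108100 + ¥37700 = ¥991100
  Exemption: ¥991100 ≤ ¥1012000, so full ¥62000 applies
  Base: ¥991100 − ¥62000 = ¥929100
  ¥929100 × 13% = ¥120783

¥157875 > ¥120783, so the regular income tax governs.

¥157875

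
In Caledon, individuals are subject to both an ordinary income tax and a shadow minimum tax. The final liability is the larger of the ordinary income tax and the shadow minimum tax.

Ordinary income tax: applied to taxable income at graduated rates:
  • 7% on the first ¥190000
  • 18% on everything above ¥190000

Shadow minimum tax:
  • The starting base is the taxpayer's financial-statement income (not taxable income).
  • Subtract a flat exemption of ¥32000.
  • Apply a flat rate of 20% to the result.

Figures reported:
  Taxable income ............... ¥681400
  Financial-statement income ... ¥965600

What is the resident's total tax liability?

¥186720

Shadow minimum tax:
  Base (financial-statement income): ¥965600
  Less exemption ¥32000 → base ¥933600
  ¥933600 × 20% = ¥186720

Ordinary income tax:
  ¥190000 × 7% = ¥13300
  ¥491400 × 18% = ¥88452
  → ¥101752

¥186720 > ¥101752, so the shadow minimum tax is the binding amount.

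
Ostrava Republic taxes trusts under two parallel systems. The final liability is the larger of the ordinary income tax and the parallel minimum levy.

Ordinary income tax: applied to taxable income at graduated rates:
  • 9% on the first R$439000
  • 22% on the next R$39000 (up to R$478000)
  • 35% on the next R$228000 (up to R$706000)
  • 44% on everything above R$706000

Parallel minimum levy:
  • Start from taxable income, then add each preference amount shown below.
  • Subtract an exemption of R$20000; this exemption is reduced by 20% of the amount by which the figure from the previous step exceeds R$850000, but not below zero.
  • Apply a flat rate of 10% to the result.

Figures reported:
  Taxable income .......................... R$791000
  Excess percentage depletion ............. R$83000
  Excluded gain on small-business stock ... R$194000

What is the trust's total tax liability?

R$165290

Parallel minimum levy:
  Adjusted income: R$791000 + R$83000 + R$194000 = R$1068000
  Exemption: 20% × (R$1068000 − R$850000) = R$43600 ≥ R$20000, so the exemption is fully phased out
  Base: R$1068000 − R$0 = R$1068000
  R$1068000 × 10% = R$106800

Ordinary income tax:
  R$439000 × 9% = R$39510
  R$39000 × 22% = R$8580
  R$228000 × 35% = R$79800
  R$85000 × 44% = R$37400
  → R$165290

R$165290 > R$106800, so the ordinary income tax governs.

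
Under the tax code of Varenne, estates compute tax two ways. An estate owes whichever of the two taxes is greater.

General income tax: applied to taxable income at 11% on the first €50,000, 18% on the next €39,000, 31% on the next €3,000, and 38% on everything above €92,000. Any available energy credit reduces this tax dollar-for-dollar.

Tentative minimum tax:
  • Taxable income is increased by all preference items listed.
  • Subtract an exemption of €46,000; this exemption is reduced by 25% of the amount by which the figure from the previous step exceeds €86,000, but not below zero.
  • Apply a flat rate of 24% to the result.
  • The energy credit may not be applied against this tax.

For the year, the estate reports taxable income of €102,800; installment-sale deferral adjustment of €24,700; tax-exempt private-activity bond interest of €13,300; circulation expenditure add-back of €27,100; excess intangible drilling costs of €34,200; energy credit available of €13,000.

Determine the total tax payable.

Tentative minimum tax:
  Adjusted income: €102,800 + €24,700 + €13,300 + €27,100 + €34,200 = €202,100
  Exemption: €46,000 − 25% × (€202,100 − €86,000) = €46,000 − €29,025 = €16,975
  Base: €202,100 − €16,975 = €185,125
  €185,125 × 24% = €44,430

General income tax:
  €50,000 × 11% = €5,500
  €39,000 × 18% = €7,020
  €3,000 × 31% = €930
  €10,800 × 38% = €4,104
  → €17,554
  Less energy credit €13,000 → €4,554

€44,430 > €4,554, so the tentative minimum tax is the binding amount.

€44,430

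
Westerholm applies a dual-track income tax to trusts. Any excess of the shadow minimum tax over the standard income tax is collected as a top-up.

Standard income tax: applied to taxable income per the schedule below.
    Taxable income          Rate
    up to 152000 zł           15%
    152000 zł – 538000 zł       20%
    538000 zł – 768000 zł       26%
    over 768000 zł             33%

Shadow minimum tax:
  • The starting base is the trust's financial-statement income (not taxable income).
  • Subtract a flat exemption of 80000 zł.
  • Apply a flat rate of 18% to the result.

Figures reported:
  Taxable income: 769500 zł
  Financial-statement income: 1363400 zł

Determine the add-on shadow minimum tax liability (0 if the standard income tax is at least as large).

Standard income tax:
  152000 zł × 15% = 22800 zł
  386000 zł × 20% = 77200 zł
  230000 zł × 26% = 59800 zł
  1500 zł × 33% = 495 zł
  → 160295 zł

Shadow minimum tax:
  Base (financial-statement income): 1363400 zł
  Less exemption 80000 zł → base 1283400 zł
  1283400 zł × 18% = 231012 zł

Excess of shadow minimum tax over standard income tax: 231012 zł − 160295 zł = 70717 zł.

70717 zł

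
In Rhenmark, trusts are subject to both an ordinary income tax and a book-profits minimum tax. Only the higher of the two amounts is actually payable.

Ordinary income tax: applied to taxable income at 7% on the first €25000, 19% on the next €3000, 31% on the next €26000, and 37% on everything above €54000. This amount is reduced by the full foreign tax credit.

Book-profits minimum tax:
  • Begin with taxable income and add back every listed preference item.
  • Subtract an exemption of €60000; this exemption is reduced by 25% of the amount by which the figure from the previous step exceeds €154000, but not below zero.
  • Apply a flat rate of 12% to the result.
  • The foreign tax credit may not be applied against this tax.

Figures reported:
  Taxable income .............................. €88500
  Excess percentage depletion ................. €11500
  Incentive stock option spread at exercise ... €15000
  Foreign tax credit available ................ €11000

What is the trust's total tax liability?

€12145

Book-profits minimum tax:
  Adjusted income: €88500 + €11500 + €15000 = €115000
  Exemption: €115000 ≤ €154000, so full €60000 applies
  Base: €115000 − €60000 = €55000
  €55000 × 12% = €6600

Ordinary income tax:
  €25000 × 7% = €1750
  €3000 × 19% = €570
  €26000 × 31% = €8060
  €34500 × 37% = €12765
  → €23145
  Less foreign tax credit €11000 → €12145

€12145 > €6600, so the ordinary income tax governs.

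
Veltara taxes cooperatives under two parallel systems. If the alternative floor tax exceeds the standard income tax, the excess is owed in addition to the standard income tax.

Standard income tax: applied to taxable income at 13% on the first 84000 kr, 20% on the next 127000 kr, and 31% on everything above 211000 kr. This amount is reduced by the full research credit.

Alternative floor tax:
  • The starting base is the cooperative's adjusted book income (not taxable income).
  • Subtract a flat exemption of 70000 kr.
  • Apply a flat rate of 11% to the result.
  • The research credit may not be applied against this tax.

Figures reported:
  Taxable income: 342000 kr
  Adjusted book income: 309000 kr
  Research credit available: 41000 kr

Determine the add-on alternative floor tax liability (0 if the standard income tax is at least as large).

0 kr

Alternative floor tax:
  Base (adjusted book income): 309000 kr
  Less exemption 70000 kr → base 239000 kr
  239000 kr × 11% = 26290 kr

Standard income tax:
  84000 kr × 13% = 10920 kr
  127000 kr × 20% = 25400 kr
  131000 kr × 31% = 40610 kr
  → 76930 kr
  Less research credit 41000 kr → 35930 kr

26290 kr ≤ 35930 kr, so no add-on is due.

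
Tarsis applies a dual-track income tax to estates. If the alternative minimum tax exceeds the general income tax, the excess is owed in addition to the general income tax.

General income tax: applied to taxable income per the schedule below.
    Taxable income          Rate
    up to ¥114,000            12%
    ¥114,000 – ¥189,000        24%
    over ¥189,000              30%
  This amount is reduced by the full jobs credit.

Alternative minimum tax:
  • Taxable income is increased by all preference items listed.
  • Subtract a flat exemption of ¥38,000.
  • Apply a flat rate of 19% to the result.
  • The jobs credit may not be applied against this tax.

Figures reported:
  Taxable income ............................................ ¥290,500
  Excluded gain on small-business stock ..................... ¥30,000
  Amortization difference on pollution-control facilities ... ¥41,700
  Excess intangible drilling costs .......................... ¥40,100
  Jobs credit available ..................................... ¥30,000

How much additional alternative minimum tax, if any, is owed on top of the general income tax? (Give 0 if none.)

¥37,087

Alternative minimum tax:
  Adjusted income: ¥290,500 + ¥30,000 + ¥41,700 + ¥40,100 = ¥402,300
  Less exemption ¥38,000 → base ¥364,300
  ¥364,300 × 19% = ¥69,217

General income tax:
  ¥114,000 × 12% = ¥13,680
  ¥75,000 × 24% = ¥18,000
  ¥101,500 × 30% = ¥30,450
  → ¥62,130
  Less jobs credit ¥30,000 → ¥32,130

Excess of alternative minimum tax over general income tax: ¥69,217 − ¥32,130 = ¥37,087.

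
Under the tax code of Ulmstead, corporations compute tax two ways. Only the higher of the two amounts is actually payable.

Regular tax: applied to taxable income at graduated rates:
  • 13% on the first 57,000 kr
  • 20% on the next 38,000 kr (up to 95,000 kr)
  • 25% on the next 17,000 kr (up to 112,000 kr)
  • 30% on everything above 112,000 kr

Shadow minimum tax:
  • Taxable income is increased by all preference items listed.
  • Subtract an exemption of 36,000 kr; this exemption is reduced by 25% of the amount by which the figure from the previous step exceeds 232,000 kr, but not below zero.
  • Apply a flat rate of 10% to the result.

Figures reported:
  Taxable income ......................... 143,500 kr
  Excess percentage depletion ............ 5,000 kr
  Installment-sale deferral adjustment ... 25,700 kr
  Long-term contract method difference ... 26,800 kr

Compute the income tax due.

Regular tax:
  57,000 kr × 13% = 7,410 kr
  38,000 kr × 20% = 7,600 kr
  17,000 kr × 25% = 4,250 kr
  31,500 kr × 30% = 9,450 kr
  → 28,710 kr

Shadow minimum tax:
  Adjusted income: 143,500 kr + 5,000 kr + 25,700 kr + 26,800 kr = 201,000 kr
  Exemption: 201,000 kr ≤ 232,000 kr, so full 36,000 kr applies
  Base: 201,000 kr − 36,000 kr = 165,000 kr
  165,000 kr × 10% = 16,500 kr

28,710 kr > 16,500 kr, so the regular tax governs.

28,710 kr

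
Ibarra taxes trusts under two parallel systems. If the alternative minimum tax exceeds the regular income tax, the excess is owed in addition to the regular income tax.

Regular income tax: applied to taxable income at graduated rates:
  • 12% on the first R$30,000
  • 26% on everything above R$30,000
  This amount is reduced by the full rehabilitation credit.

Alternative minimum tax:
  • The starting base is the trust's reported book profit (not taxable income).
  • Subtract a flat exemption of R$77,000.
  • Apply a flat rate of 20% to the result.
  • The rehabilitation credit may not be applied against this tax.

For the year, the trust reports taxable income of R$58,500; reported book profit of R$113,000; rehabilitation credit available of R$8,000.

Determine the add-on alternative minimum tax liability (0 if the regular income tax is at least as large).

Alternative minimum tax:
  Base (reported book profit): R$113,000
  Less exemption R$77,000 → base R$36,000
  R$36,000 × 20% = R$7,200

Regular income tax:
  R$30,000 × 12% = R$3,600
  R$28,500 × 26% = R$7,410
  → R$11,010
  Less rehabilitation credit R$8,000 → R$3,010

Excess of alternative minimum tax over regular income tax: R$7,200 − R$3,010 = R$4,190.

R$4,190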